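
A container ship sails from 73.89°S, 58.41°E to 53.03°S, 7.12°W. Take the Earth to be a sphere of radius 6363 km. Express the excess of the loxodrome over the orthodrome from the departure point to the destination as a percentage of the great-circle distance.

Great circle: σ = 0.5796 rad → d_gc = Rσ = 3687.8 km
Rhumb: Δφ = +0.3641, Δλ = -1.1437, Δψ = +0.8596, q = Δφ/Δψ = 0.4235 → d_rh = R√(Δφ²+q²Δλ²) = 3855.8 km
Excess = (3855.8 − 3687.8) / 3687.8 = 168.0 / 3687.8 = 4.56% ≈ 4.6%

4.6%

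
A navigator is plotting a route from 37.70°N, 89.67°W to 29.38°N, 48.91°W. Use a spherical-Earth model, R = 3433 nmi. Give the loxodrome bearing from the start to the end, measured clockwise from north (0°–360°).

Meridional parts: M(φ₁)=+0.7114, M(φ₂)=+0.5368 → ΔM = -0.1745;  Δλ = +0.7114 rad
tan C = Δλ / ΔM = -4.0766 → C = 103.78°

103.8°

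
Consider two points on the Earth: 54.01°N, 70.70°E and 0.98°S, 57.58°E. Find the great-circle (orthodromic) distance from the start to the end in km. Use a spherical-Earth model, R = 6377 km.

6239 km

Haversine: a = sin²(Δφ/2)+cos φ₁ cos φ₂ sin²(Δλ/2) = 0.22081;  σ = 2·atan2(√a,√(1−a))
σ = 56.056° → d = Rσ = 6377·0.97836 = 6239 km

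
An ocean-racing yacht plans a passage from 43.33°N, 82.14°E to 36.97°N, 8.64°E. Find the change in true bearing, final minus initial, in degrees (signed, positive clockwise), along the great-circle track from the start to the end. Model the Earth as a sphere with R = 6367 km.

Initial bearing θ₁ = atan2(sin Δλ cos φ₂, cos φ₁ sin φ₂ − sin φ₁ cos φ₂ cos Δλ) = 290.19°
Final bearing θ₂ = (initial bearing from the destination back to the start) + 180° = 238.70°
Δθ = θ₂ − θ₁ = -51.5°

-51.5°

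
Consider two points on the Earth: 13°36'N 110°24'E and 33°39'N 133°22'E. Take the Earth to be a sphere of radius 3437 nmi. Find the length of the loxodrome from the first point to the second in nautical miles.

Rhumb course C = atan2(Δλ, Δψ) with Δψ = ln[tan(π/4+φ₂/2)/tan(π/4+φ₁/2)] = +0.3847, Δλ = +0.4008 → C = 46.18°
d = R·|Δφ| / |cos C| = 3437·0.34994 / 0.69241 = 1737 nmi

1737 nmi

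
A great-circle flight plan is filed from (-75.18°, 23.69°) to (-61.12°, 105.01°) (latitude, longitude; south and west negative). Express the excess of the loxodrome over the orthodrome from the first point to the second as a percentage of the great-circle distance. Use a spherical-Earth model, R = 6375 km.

Great circle: σ = 0.5254 rad → d_gc = Rσ = 3349.1 km
Rhumb: Δφ = +0.2454, Δλ = +1.4193, Δψ = +0.6831, q = Δφ/Δψ = 0.3593 → d_rh = R√(Δφ²+q²Δλ²) = 3607.4 km
Excess = (3607.4 − 3349.1) / 3349.1 = 258.3 / 3349.1 = 7.71% ≈ 7.7%

7.7%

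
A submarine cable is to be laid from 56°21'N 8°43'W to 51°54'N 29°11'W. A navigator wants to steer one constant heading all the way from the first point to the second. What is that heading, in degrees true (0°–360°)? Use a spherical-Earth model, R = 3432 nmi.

Meridional parts: M(φ₁)=+1.1960, M(φ₂)=+1.0633 → ΔM = -0.1327;  Δλ = -0.3572 rad
tan C = Δλ / ΔM = +2.6920 → C = 249.62°

249.6°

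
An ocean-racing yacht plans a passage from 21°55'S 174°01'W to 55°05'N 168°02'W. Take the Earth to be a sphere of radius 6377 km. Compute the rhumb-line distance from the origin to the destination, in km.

Δψ = ln[tan(π/4+φ₂/2)/tan(π/4+φ₁/2)] = +1.5490;  Δφ = +1.3439 rad,  Δλ = +0.1044 rad
q = Δφ/Δψ = 0.8676
d = R·√(Δφ² + q²Δλ²) = 6377·1.34695 = 8590 km

8590 km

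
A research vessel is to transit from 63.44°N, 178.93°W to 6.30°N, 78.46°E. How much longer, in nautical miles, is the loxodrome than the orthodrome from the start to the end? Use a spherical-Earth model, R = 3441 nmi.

Great circle: cos σ = sin φ₁ sin φ₂ + cos φ₁ cos φ₂ cos Δλ,  σ = 1.5697 rad → d_gc = 5401.2 nmi
Rhumb line: Δψ = -1.3337, q = Δφ/Δψ = 0.7478, d_rh = R√(Δφ²+q²Δλ²) = 5745.5 nmi
Excess = 5745.5 − 5401.2 = 344.3 ≈ 344 nmi

344 nmi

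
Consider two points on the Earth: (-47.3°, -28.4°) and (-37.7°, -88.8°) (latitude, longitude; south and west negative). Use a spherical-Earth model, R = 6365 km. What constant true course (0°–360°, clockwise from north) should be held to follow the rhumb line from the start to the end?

282.2°

Δψ = ln[tan(π/4+φ₂/2)/tan(π/4+φ₁/2)] = +0.2280
Δλ = -1.0542 rad (taken the short way round)
course = atan2(Δλ, Δψ) = 282.20°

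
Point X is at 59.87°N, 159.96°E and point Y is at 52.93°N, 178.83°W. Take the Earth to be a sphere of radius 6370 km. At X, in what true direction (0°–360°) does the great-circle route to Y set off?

θ = atan2( sin Δλ·cos φ₂ ,  cos φ₁ sin φ₂ − sin φ₁ cos φ₂ cos Δλ )
  = atan2(+0.2181, -0.0855) = 111.41°

111.4°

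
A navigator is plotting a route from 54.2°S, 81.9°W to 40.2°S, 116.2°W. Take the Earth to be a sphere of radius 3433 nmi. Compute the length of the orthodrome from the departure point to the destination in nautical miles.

Haversine: a = sin²(Δφ/2)+cos φ₁ cos φ₂ sin²(Δλ/2) = 0.05370;  σ = 2·atan2(√a,√(1−a))
σ = 26.798° → d = Rσ = 3433·0.46772 = 1606 nmi

1606 nmi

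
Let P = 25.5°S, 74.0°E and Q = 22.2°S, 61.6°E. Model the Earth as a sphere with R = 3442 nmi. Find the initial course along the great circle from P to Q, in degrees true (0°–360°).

N = sin Δλ·cos φ₂ = -0.1988;  D = cos φ₁ sin φ₂ − sin φ₁ cos φ₂ cos Δλ = +0.0483
initial course = atan2(N, D) = 283.65°

283.6°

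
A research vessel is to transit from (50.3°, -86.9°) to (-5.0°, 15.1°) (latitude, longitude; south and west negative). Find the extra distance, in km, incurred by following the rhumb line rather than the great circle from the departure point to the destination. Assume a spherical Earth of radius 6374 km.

Great circle: cos σ = sin φ₁ sin φ₂ + cos φ₁ cos φ₂ cos Δλ,  σ = 1.7715 rad → d_gc = 11291.54 km
Rhumb line: Δψ = -1.1062, q = Δφ/Δψ = 0.8725, d_rh = R√(Δφ²+q²Δλ²) = 11655.97 km
Excess = 11655.97 − 11291.54 = 364.43 ≈ 364 km

364 km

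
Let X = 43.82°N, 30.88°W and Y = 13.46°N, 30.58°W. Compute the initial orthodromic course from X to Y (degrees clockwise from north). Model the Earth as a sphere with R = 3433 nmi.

179.4°

θ = atan2( sin Δλ·cos φ₂ ,  cos φ₁ sin φ₂ − sin φ₁ cos φ₂ cos Δλ )
  = atan2(+0.0051, -0.5054) = 179.42°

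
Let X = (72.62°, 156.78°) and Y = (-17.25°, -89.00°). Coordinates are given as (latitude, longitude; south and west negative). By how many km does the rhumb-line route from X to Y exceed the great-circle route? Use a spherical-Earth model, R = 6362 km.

899 km

Great circle: cos σ = sin φ₁ sin φ₂ + cos φ₁ cos φ₂ cos Δλ,  σ = 1.9823 rad → d_gc = 12611.7 km
Rhumb line: Δψ = -2.1841, q = Δφ/Δψ = 0.7182, d_rh = R√(Δφ²+q²Δλ²) = 13510.8 km
Excess = 13510.8 − 12611.7 = 899.1 ≈ 899 km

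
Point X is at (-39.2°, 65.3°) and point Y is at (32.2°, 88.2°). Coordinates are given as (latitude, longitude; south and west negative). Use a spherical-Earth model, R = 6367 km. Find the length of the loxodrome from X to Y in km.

8280 km

Δψ = ln[tan(π/4+φ₂/2)/tan(π/4+φ₁/2)] = +1.3389;  Δφ = +1.2462 rad,  Δλ = +0.3997 rad
q = Δφ/Δψ = 0.9307
d = R·√(Δφ² + q²Δλ²) = 6367·1.30050 = 8280 km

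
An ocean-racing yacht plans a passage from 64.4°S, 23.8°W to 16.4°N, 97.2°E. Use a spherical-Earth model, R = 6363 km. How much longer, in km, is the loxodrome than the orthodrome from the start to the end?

865 km

Great circle: cos σ = sin φ₁ sin φ₂ + cos φ₁ cos φ₂ cos Δλ,  σ = 2.0579 rad → d_gc = 13094.7 km
Rhumb line: Δψ = +1.7722, q = Δφ/Δψ = 0.7958, d_rh = R√(Δφ²+q²Δλ²) = 13959.4 km
Excess = 13959.4 − 13094.7 = 864.7 ≈ 865 km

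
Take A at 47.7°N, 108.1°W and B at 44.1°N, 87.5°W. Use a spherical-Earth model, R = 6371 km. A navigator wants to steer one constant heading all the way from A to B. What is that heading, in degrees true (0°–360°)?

Δψ = ln[tan(π/4+φ₂/2)/tan(π/4+φ₁/2)] = -0.0903
Δλ = +0.3595 rad (taken the short way round)
course = atan2(Δλ, Δψ) = 104.10°

104.1°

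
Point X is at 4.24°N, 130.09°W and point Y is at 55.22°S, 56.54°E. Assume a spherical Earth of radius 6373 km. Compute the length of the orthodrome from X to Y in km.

14320 km

Haversine: a = sin²(Δφ/2)+cos φ₁ cos φ₂ sin²(Δλ/2) = 0.81289;  σ = 2·atan2(√a,√(1−a))
σ = 128.740° → d = Rσ = 6373·2.24694 = 14320 km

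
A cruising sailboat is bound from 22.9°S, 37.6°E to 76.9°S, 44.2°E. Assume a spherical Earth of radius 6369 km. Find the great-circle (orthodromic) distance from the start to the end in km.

Haversine: a = sin²(Δφ/2)+cos φ₁ cos φ₂ sin²(Δλ/2) = 0.20680;  σ = 2·atan2(√a,√(1−a))
σ = 54.098° → d = Rσ = 6369·0.94419 = 6014 km

6014 km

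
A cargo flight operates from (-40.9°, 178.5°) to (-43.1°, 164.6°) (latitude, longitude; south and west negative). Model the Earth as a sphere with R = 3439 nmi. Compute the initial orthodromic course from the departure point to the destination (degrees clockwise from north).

253.4°

N = sin Δλ·cos φ₂ = -0.1754;  D = cos φ₁ sin φ₂ − sin φ₁ cos φ₂ cos Δλ = -0.0524
initial course = atan2(N, D) = 253.37°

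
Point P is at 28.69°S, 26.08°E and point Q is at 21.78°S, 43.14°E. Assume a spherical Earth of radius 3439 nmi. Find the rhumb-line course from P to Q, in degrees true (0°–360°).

65.9°

Meridional parts: M(φ₁)=-0.5231, M(φ₂)=-0.3896 → ΔM = +0.1334;  Δλ = +0.2978 rad
tan C = Δλ / ΔM = +2.2313 → C = 65.86°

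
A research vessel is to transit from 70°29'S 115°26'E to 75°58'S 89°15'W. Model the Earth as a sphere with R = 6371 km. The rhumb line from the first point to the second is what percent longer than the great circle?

Great circle: σ = 0.5720 rad → d_gc = Rσ = 3644.4 km
Rhumb: Δφ = -0.0957, Δλ = +2.7108, Δψ = -0.3346, q = Δφ/Δψ = 0.2861 → d_rh = R√(Δφ²+q²Δλ²) = 4977.9 km
Excess = (4977.9 − 3644.4) / 3644.4 = 1333.5 / 3644.4 = 36.59% ≈ 36.6%

36.6%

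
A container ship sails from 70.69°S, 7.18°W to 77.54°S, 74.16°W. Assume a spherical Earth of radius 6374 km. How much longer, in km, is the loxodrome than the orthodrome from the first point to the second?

Great circle: cos σ = sin φ₁ sin φ₂ + cos φ₁ cos φ₂ cos Δλ,  σ = 0.3194 rad → d_gc = 2036.0 km
Rhumb line: Δψ = -0.4437, q = Δφ/Δψ = 0.2695, d_rh = R√(Δφ²+q²Δλ²) = 2147.6 km
Excess = 2147.6 − 2036.0 = 111.6 ≈ 112 km

112 km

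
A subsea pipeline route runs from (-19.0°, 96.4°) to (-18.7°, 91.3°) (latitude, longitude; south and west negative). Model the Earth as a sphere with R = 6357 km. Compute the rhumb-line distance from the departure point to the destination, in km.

Rhumb course C = atan2(Δλ, Δψ) with Δψ = ln[tan(π/4+φ₂/2)/tan(π/4+φ₁/2)] = +0.0055, Δλ = -0.0890 → C = 273.56°
d = R·|Δφ| / |cos C| = 6357·0.00524 / 0.06204 = 537 km

537 km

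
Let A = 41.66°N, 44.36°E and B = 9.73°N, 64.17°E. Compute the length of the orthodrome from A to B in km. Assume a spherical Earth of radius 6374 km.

4047 km

Haversine: a = sin²(Δφ/2)+cos φ₁ cos φ₂ sin²(Δλ/2) = 0.09744;  σ = 2·atan2(√a,√(1−a))
σ = 36.378° → d = Rσ = 6374·0.63492 = 4047 km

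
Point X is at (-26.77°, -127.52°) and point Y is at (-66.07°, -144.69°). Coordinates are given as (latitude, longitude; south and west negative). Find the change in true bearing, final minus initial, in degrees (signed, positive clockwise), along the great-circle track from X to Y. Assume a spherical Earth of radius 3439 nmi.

At departure: θ₁ = atan2(sin Δλ cos φ₂, cos φ₁ sin φ₂ − sin φ₁ cos φ₂ cos Δλ) = 190.57°
At arrival: θ₂ = atan2(sin Δλ cos φ₁, −cos φ₂ sin φ₁ + sin φ₂ cos φ₁ cos Δλ) = 203.82°
Δθ = θ₂ − θ₁ = +13.2°

+13.2°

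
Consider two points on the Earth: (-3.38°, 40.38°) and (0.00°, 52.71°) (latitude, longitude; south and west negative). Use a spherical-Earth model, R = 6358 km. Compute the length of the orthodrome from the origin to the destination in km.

cos σ = sin φ₁ sin φ₂ + cos φ₁ cos φ₂ cos Δλ
      = sin(-3.38°)sin(0.00°) + cos(-3.38°)cos(0.00°)cos(12.33°) = 0.9752
σ = 12.778° → d = Rσ = 6358·0.22302 = 1418 km

1418 km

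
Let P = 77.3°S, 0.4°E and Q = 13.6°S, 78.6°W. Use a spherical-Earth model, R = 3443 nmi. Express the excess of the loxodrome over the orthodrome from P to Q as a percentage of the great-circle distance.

Great circle: σ = 1.2972 rad → d_gc = Rσ = 4466.4 nmi
Rhumb: Δφ = +1.1118, Δλ = -1.3788, Δψ = +1.9560, q = Δφ/Δψ = 0.5684 → d_rh = R√(Δφ²+q²Δλ²) = 4683.3 nmi
Excess = (4683.3 − 4466.4) / 4466.4 = 216.9 / 4466.4 = 4.86% ≈ 4.9%

4.9%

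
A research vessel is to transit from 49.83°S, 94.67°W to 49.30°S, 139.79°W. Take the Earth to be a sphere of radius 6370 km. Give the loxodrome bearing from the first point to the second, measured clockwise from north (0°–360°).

Meridional parts: M(φ₁)=-1.0061, M(φ₂)=-0.9918 → ΔM = +0.0143;  Δλ = -0.7875 rad
tan C = Δλ / ΔM = -55.2146 → C = 271.04°

271.0°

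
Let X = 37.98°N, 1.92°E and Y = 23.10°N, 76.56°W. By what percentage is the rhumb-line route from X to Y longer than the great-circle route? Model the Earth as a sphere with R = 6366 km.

2.4%

Great circle: σ = 1.1743 rad → d_gc = Rσ = 7475.3 km
Rhumb: Δφ = -0.2597, Δλ = -1.3697, Δψ = -0.3030, q = Δφ/Δψ = 0.8572 → d_rh = R√(Δφ²+q²Δλ²) = 7654.8 km
Excess = (7654.8 − 7475.3) / 7475.3 = 179.5 / 7475.3 = 2.40% ≈ 2.4%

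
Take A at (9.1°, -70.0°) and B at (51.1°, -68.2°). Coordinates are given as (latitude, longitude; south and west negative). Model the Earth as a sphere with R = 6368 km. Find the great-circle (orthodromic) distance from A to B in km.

4671 km

Haversine: a = sin²(Δφ/2)+cos φ₁ cos φ₂ sin²(Δλ/2) = 0.12858;  σ = 2·atan2(√a,√(1−a))
σ = 42.026° → d = Rσ = 6368·0.73350 = 4671 km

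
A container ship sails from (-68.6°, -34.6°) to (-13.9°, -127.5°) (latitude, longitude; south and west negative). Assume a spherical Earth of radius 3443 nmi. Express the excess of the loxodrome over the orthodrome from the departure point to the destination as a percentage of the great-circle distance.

6.2%

Great circle: σ = 1.3636 rad → d_gc = Rσ = 4694.8 nmi
Rhumb: Δφ = +0.9547, Δλ = -1.6214, Δψ = +1.4212, q = Δφ/Δψ = 0.6717 → d_rh = R√(Δφ²+q²Δλ²) = 4986.6 nmi
Excess = (4986.6 − 4694.8) / 4694.8 = 291.8 / 4694.8 = 6.22% ≈ 6.2%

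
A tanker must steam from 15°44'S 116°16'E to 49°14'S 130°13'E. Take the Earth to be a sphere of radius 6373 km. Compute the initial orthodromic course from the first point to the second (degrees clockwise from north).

θ = atan2( sin Δλ·cos φ₂ ,  cos φ₁ sin φ₂ − sin φ₁ cos φ₂ cos Δλ )
  = atan2(+0.1574, -0.5572) = 164.22°

164.2°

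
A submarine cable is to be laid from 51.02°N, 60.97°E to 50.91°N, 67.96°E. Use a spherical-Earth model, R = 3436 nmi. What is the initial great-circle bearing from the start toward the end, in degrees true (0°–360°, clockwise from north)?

88.7°

N = sin Δλ·cos φ₂ = +0.0767;  D = cos φ₁ sin φ₂ − sin φ₁ cos φ₂ cos Δλ = +0.0017
initial course = atan2(N, D) = 88.71°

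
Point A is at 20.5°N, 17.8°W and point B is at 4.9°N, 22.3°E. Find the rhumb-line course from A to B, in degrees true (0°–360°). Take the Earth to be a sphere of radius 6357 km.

Δψ = ln[tan(π/4+φ₂/2)/tan(π/4+φ₁/2)] = -0.2801
Δλ = +0.6999 rad (taken the short way round)
course = atan2(Δλ, Δψ) = 111.81°

111.8°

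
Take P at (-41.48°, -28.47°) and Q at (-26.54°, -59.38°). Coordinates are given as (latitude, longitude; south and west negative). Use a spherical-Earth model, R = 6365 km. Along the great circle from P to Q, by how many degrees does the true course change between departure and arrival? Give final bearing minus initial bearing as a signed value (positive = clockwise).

At departure: θ₁ = atan2(sin Δλ cos φ₂, cos φ₁ sin φ₂ − sin φ₁ cos φ₂ cos Δλ) = 290.70°
At arrival: θ₂ = atan2(sin Δλ cos φ₁, −cos φ₂ sin φ₁ + sin φ₂ cos φ₁ cos Δλ) = 308.43°
Δθ = θ₂ − θ₁ = +17.7°

+17.7°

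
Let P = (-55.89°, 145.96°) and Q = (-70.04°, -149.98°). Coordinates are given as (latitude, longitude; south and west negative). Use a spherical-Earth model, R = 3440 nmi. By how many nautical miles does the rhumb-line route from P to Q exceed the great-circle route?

Great circle: cos σ = sin φ₁ sin φ₂ + cos φ₁ cos φ₂ cos Δλ,  σ = 0.5317 rad → d_gc = 1828.92 nmi
Rhumb line: Δψ = -0.5558, q = Δφ/Δψ = 0.4443, d_rh = R√(Δφ²+q²Δλ²) = 1908.40 nmi
Excess = 1908.40 − 1828.92 = 79.48 ≈ 79 nmi

79 nmi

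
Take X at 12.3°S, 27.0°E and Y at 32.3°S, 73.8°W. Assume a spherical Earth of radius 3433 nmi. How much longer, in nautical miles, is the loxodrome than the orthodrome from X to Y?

Great circle: cos σ = sin φ₁ sin φ₂ + cos φ₁ cos φ₂ cos Δλ,  σ = 1.6117 rad → d_gc = 5533.1 nmi
Rhumb line: Δψ = -0.3799, q = Δφ/Δψ = 0.9189, d_rh = R√(Δφ²+q²Δλ²) = 5677.7 nmi
Excess = 5677.7 − 5533.1 = 144.6 ≈ 145 nmi

145 nmi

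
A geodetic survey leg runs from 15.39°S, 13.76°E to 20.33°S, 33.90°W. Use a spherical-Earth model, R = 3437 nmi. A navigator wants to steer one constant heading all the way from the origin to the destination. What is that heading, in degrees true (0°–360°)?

Meridional parts: M(φ₁)=-0.2719, M(φ₂)=-0.3625 → ΔM = -0.0906;  Δλ = -0.8318 rad
tan C = Δλ / ΔM = +9.1794 → C = 263.78°

263.8°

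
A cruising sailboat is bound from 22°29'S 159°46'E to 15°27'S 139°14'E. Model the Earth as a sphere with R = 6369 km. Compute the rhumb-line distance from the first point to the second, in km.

2294 km

Δψ = ln[tan(π/4+φ₂/2)/tan(π/4+φ₁/2)] = +0.1299;  Δφ = +0.1228 rad,  Δλ = -0.3584 rad
q = Δφ/Δψ = 0.9450
d = R·√(Δφ² + q²Δλ²) = 6369·0.36022 = 2294 km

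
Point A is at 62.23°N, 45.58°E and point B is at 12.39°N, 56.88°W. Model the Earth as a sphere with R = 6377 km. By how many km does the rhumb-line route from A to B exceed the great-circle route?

643 km

Great circle: cos σ = sin φ₁ sin φ₂ + cos φ₁ cos φ₂ cos Δλ,  σ = 1.4790 rad → d_gc = 9431.59 km
Rhumb line: Δψ = -1.1796, q = Δφ/Δψ = 0.7374, d_rh = R√(Δφ²+q²Δλ²) = 10074.14 km
Excess = 10074.14 − 9431.59 = 642.55 ≈ 643 km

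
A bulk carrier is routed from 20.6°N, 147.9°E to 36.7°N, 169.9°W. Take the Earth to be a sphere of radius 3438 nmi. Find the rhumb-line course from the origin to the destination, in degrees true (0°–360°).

66.4°

Δψ = ln[tan(π/4+φ₂/2)/tan(π/4+φ₁/2)] = +0.3219
Δλ = +0.7365 rad (taken the short way round)
course = atan2(Δλ, Δψ) = 66.39°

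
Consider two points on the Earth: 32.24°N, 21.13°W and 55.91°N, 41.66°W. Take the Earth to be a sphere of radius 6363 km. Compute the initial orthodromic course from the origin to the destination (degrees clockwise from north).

334.9°

N = sin Δλ·cos φ₂ = -0.1966;  D = cos φ₁ sin φ₂ − sin φ₁ cos φ₂ cos Δλ = +0.4205
initial course = atan2(N, D) = 334.94°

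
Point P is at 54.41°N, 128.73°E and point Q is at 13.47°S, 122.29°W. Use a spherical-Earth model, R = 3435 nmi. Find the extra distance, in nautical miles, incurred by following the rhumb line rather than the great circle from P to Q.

Great circle: cos σ = sin φ₁ sin φ₂ + cos φ₁ cos φ₂ cos Δλ,  σ = 1.9536 rad → d_gc = 6710.5 nmi
Rhumb line: Δψ = -1.3737, q = Δφ/Δψ = 0.8624, d_rh = R√(Δφ²+q²Δλ²) = 6950.7 nmi
Excess = 6950.7 − 6710.5 = 240.2 ≈ 240 nmi

240 nmi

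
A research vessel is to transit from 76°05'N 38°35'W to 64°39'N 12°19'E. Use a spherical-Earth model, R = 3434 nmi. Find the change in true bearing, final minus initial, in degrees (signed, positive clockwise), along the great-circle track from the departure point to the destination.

+48.5°

Initial bearing θ₁ = atan2(sin Δλ cos φ₂, cos φ₁ sin φ₂ − sin φ₁ cos φ₂ cos Δλ) = 97.67°
Final bearing θ₂ = (initial bearing from the destination back to the start) + 180° = 146.17°
Δθ = θ₂ − θ₁ = +48.5°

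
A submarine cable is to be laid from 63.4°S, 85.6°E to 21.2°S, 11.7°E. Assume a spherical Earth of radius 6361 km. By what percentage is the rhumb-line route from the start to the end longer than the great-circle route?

3.7%

Great circle: σ = 1.1162 rad → d_gc = Rσ = 7100.0 km
Rhumb: Δφ = +0.7365, Δλ = -1.2898, Δψ = +1.0635, q = Δφ/Δψ = 0.6925 → d_rh = R√(Δφ²+q²Δλ²) = 7364.3 km
Excess = (7364.3 − 7100.0) / 7100.0 = 264.3 / 7100.0 = 3.72% ≈ 3.7%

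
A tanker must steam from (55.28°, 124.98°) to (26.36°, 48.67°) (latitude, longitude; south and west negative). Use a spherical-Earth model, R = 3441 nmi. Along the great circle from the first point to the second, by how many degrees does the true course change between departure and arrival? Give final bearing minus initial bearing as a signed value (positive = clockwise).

-55.9°

At departure: θ₁ = atan2(sin Δλ cos φ₂, cos φ₁ sin φ₂ − sin φ₁ cos φ₂ cos Δλ) = 275.16°
At arrival: θ₂ = atan2(sin Δλ cos φ₁, −cos φ₂ sin φ₁ + sin φ₂ cos φ₁ cos Δλ) = 219.28°
Δθ = θ₂ − θ₁ = -55.9°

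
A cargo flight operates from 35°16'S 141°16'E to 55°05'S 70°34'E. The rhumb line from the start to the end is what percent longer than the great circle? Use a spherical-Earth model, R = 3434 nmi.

3.6%

Great circle: σ = 0.8919 rad → d_gc = Rσ = 3062.9 nmi
Rhumb: Δφ = -0.3459, Δλ = -1.2339, Δψ = -0.4982, q = Δφ/Δψ = 0.6942 → d_rh = R√(Δφ²+q²Δλ²) = 3172.2 nmi
Excess = (3172.2 − 3062.9) / 3062.9 = 109.3 / 3062.9 = 3.57% ≈ 3.6%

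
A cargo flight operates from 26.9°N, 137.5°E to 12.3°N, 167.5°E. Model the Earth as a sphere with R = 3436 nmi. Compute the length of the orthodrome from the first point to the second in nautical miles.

cos σ = sin φ₁ sin φ₂ + cos φ₁ cos φ₂ cos Δλ
      = sin(26.90°)sin(12.30°) + cos(26.90°)cos(12.30°)cos(30.00°) = 0.8510
σ = 31.682° → d = Rσ = 3436·0.55296 = 1900 nmi

1900 nmi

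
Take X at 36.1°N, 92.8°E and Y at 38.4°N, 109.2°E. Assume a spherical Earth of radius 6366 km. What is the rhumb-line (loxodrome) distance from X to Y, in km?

Rhumb course C = atan2(Δλ, Δψ) with Δψ = ln[tan(π/4+φ₂/2)/tan(π/4+φ₁/2)] = +0.0504, Δλ = +0.2862 → C = 80.01°
d = R·|Δφ| / |cos C| = 6366·0.04014 / 0.17354 = 1473 km

1473 km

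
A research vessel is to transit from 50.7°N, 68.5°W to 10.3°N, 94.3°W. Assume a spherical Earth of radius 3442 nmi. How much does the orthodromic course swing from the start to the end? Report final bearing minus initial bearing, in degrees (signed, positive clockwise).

At departure: θ₁ = atan2(sin Δλ cos φ₂, cos φ₁ sin φ₂ − sin φ₁ cos φ₂ cos Δλ) = 216.81°
At arrival: θ₂ = atan2(sin Δλ cos φ₁, −cos φ₂ sin φ₁ + sin φ₂ cos φ₁ cos Δλ) = 202.69°
Δθ = θ₂ − θ₁ = -14.1°

-14.1°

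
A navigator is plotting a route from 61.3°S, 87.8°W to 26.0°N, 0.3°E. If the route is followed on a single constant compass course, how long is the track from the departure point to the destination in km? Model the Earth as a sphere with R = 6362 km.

12651 km

Δψ = ln[tan(π/4+φ₂/2)/tan(π/4+φ₁/2)] = +1.8335;  Δφ = +1.5237 rad,  Δλ = +1.5376 rad
q = Δφ/Δψ = 0.8310
d = R·√(Δφ² + q²Δλ²) = 6362·1.98857 = 12651 km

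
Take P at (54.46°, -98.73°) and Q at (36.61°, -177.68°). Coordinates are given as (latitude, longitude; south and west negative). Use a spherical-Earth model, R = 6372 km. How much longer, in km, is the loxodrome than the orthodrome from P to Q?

281 km

Great circle: cos σ = sin φ₁ sin φ₂ + cos φ₁ cos φ₂ cos Δλ,  σ = 0.9586 rad → d_gc = 6108.0 km
Rhumb line: Δψ = -0.4504, q = Δφ/Δψ = 0.6917, d_rh = R√(Δφ²+q²Δλ²) = 6389.1 km
Excess = 6389.1 − 6108.0 = 281.1 ≈ 281 km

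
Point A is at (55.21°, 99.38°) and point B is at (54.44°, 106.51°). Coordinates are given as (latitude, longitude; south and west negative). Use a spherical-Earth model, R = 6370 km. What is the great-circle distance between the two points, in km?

Haversine: a = sin²(Δφ/2)+cos φ₁ cos φ₂ sin²(Δλ/2) = 0.00133;  σ = 2·atan2(√a,√(1−a))
σ = 4.177° → d = Rσ = 6370·0.07290 = 464 km

464 km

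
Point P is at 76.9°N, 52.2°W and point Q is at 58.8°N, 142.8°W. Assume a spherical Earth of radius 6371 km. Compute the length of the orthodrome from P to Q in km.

Haversine: a = sin²(Δφ/2)+cos φ₁ cos φ₂ sin²(Δλ/2) = 0.08406;  σ = 2·atan2(√a,√(1−a))
σ = 33.708° → d = Rσ = 6371·0.58832 = 3748 km

3748 km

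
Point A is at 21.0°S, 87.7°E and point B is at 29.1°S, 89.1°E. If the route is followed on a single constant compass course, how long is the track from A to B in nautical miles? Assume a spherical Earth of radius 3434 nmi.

491 nmi

Rhumb course C = atan2(Δλ, Δψ) with Δψ = ln[tan(π/4+φ₂/2)/tan(π/4+φ₁/2)] = -0.1562, Δλ = +0.0244 → C = 171.11°
d = R·|Δφ| / |cos C| = 3434·0.14137 / 0.98799 = 491 nmi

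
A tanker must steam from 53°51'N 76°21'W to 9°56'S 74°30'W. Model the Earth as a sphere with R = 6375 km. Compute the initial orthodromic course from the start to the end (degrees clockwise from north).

θ = atan2( sin Δλ·cos φ₂ ,  cos φ₁ sin φ₂ − sin φ₁ cos φ₂ cos Δλ )
  = atan2(+0.0318, -0.8967) = 177.97°

178.0°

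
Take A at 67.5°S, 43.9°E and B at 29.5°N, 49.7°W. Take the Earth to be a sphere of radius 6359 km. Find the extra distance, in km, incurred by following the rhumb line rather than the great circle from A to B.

Great circle: cos σ = sin φ₁ sin φ₂ + cos φ₁ cos φ₂ cos Δλ,  σ = 2.0667 rad → d_gc = 13142.3 km
Rhumb line: Δψ = +2.1541, q = Δφ/Δψ = 0.7859, d_rh = R√(Δφ²+q²Δλ²) = 13511.2 km
Excess = 13511.2 − 13142.3 = 368.9 ≈ 369 km

369 km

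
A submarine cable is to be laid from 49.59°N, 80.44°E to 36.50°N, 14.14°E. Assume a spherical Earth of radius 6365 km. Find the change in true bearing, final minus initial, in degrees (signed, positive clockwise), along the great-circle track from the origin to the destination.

-48.3°

Initial bearing θ₁ = atan2(sin Δλ cos φ₂, cos φ₁ sin φ₂ − sin φ₁ cos φ₂ cos Δλ) = 280.74°
Final bearing θ₂ = (initial bearing from the destination back to the start) + 180° = 232.40°
Δθ = θ₂ − θ₁ = -48.3°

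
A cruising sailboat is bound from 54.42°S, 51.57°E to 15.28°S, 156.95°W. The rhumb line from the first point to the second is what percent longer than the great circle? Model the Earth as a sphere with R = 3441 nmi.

Great circle: σ = 1.8534 rad → d_gc = Rσ = 6377.4 nmi
Rhumb: Δφ = +0.6831, Δλ = +2.6438, Δψ = +0.8668, q = Δφ/Δψ = 0.7881 → d_rh = R√(Δφ²+q²Δλ²) = 7545.1 nmi
Excess = (7545.1 − 6377.4) / 6377.4 = 1167.7 / 6377.4 = 18.31% ≈ 18.3%

18.3%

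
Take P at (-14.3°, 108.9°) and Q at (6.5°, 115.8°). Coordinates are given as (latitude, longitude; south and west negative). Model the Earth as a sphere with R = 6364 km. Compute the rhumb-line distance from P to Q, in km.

2432 km

Rhumb course C = atan2(Δλ, Δψ) with Δψ = ln[tan(π/4+φ₂/2)/tan(π/4+φ₁/2)] = +0.3659, Δλ = +0.1204 → C = 18.22°
d = R·|Δφ| / |cos C| = 6364·0.36303 / 0.94988 = 2432 km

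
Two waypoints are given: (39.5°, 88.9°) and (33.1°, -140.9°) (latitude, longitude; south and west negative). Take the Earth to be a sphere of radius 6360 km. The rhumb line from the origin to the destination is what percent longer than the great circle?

11.7%

Great circle: σ = 1.6407 rad → d_gc = Rσ = 10435.0 km
Rhumb: Δφ = -0.1117, Δλ = +2.2724, Δψ = -0.1387, q = Δφ/Δψ = 0.8051 → d_rh = R√(Δφ²+q²Δλ²) = 11656.8 km
Excess = (11656.8 − 10435.0) / 10435.0 = 1221.8 / 10435.0 = 11.71% ≈ 11.7%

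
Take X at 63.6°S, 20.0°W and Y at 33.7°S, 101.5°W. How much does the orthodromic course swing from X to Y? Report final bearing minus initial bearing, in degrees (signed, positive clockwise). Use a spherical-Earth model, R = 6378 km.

+67.6°

Initial bearing θ₁ = atan2(sin Δλ cos φ₂, cos φ₁ sin φ₂ − sin φ₁ cos φ₂ cos Δλ) = 260.58°
Final bearing θ₂ = (initial bearing from the destination back to the start) + 180° = 328.18°
Δθ = θ₂ − θ₁ = +67.6°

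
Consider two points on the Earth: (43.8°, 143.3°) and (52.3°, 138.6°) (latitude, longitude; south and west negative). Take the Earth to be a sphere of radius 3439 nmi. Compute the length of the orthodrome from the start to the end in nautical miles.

544 nmi

cos σ = sin φ₁ sin φ₂ + cos φ₁ cos φ₂ cos Δλ
      = sin(43.80°)sin(52.30°) + cos(43.80°)cos(52.30°)cos(-4.70°) = 0.9875
σ = 9.057° → d = Rσ = 3439·0.15808 = 544 nmi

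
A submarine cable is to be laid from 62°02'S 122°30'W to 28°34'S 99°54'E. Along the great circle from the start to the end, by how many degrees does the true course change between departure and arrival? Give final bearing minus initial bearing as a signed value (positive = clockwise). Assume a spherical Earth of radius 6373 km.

At departure: θ₁ = atan2(sin Δλ cos φ₂, cos φ₁ sin φ₂ − sin φ₁ cos φ₂ cos Δλ) = 216.61°
At arrival: θ₂ = atan2(sin Δλ cos φ₁, −cos φ₂ sin φ₁ + sin φ₂ cos φ₁ cos Δλ) = 341.43°
Δθ = θ₂ − θ₁ = +124.8°

+124.8°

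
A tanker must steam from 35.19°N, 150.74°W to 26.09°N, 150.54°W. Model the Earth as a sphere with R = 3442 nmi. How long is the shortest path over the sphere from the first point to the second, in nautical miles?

547 nmi

Haversine: a = sin²(Δφ/2)+cos φ₁ cos φ₂ sin²(Δλ/2) = 0.00630;  σ = 2·atan2(√a,√(1−a))
σ = 9.102° → d = Rσ = 3442·0.15885 = 547 nmi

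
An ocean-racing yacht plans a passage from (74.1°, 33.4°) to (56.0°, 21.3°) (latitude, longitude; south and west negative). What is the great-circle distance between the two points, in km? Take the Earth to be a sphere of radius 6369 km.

Haversine: a = sin²(Δφ/2)+cos φ₁ cos φ₂ sin²(Δλ/2) = 0.02644;  σ = 2·atan2(√a,√(1−a))
σ = 18.718° → d = Rσ = 6369·0.32668 = 2081 km

2081 km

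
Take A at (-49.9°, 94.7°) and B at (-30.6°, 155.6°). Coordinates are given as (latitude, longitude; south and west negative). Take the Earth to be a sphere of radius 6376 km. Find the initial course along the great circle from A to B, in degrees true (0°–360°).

90.6°

θ = atan2( sin Δλ·cos φ₂ ,  cos φ₁ sin φ₂ − sin φ₁ cos φ₂ cos Δλ )
  = atan2(+0.7521, -0.0077) = 90.59°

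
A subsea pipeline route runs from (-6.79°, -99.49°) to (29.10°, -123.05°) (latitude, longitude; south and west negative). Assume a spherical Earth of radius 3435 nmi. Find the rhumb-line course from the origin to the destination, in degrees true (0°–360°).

327.7°

Meridional parts: M(φ₁)=-0.1188, M(φ₂)=+0.5312 → ΔM = +0.6500;  Δλ = -0.4112 rad
tan C = Δλ / ΔM = -0.6326 → C = 327.68°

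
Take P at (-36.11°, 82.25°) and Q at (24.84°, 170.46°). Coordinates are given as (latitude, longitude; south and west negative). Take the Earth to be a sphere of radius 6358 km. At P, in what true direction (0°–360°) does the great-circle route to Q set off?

68.6°

θ = atan2( sin Δλ·cos φ₂ ,  cos φ₁ sin φ₂ − sin φ₁ cos φ₂ cos Δλ )
  = atan2(+0.9070, +0.3561) = 68.57°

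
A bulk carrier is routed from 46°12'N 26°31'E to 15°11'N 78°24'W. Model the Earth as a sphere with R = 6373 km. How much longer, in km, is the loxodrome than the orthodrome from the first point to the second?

509 km

Great circle: cos σ = sin φ₁ sin φ₂ + cos φ₁ cos φ₂ cos Δλ,  σ = 1.5537 rad → d_gc = 9901.8 km
Rhumb line: Δψ = -0.6432, q = Δφ/Δψ = 0.8417, d_rh = R√(Δφ²+q²Δλ²) = 10410.8 km
Excess = 10410.8 − 9901.8 = 509.0 ≈ 509 km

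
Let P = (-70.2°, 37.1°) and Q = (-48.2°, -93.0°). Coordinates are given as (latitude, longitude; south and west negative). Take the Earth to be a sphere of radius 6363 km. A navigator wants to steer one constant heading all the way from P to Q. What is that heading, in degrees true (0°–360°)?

Meridional parts: M(φ₁)=-1.7457, M(φ₂)=-0.9627 → ΔM = +0.7830;  Δλ = -2.2707 rad
tan C = Δλ / ΔM = -2.9001 → C = 289.03°

289.0°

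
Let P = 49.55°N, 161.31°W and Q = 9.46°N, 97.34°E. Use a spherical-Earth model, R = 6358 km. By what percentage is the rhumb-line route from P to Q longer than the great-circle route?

Great circle: σ = 1.5717 rad → d_gc = Rσ = 9992.7 km
Rhumb: Δφ = -0.6997, Δλ = -1.7689, Δψ = -0.8327, q = Δφ/Δψ = 0.8403 → d_rh = R√(Δφ²+q²Δλ²) = 10445.5 km
Excess = (10445.5 − 9992.7) / 9992.7 = 452.8 / 9992.7 = 4.53% ≈ 4.5%

4.5%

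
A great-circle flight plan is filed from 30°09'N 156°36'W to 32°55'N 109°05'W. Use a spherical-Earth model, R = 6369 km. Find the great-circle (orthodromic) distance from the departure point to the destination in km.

Haversine: a = sin²(Δφ/2)+cos φ₁ cos φ₂ sin²(Δλ/2) = 0.11840;  σ = 2·atan2(√a,√(1−a))
σ = 40.254° → d = Rσ = 6369·0.70256 = 4475 km

4475 km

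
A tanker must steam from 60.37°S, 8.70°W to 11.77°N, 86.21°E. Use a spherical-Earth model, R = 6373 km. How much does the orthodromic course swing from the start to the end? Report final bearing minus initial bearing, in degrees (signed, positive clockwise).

Initial bearing θ₁ = atan2(sin Δλ cos φ₂, cos φ₁ sin φ₂ − sin φ₁ cos φ₂ cos Δλ) = 88.35°
Final bearing θ₂ = (initial bearing from the destination back to the start) + 180° = 30.32°
Δθ = θ₂ − θ₁ = -58.0°

-58.0°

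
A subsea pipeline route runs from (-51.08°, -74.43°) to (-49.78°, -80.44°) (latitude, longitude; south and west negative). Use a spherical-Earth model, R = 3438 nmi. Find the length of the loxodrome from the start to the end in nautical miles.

243 nmi

Rhumb course C = atan2(Δλ, Δψ) with Δψ = ln[tan(π/4+φ₂/2)/tan(π/4+φ₁/2)] = +0.0356, Δλ = -0.1049 → C = 288.76°
d = R·|Δφ| / |cos C| = 3438·0.02269 / 0.32155 = 243 nmi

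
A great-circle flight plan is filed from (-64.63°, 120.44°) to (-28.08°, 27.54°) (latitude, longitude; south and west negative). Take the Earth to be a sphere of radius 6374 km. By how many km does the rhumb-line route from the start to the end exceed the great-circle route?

513 km

Great circle: cos σ = sin φ₁ sin φ₂ + cos φ₁ cos φ₂ cos Δλ,  σ = 1.1525 rad → d_gc = 7346.2 km
Rhumb line: Δψ = +0.9803, q = Δφ/Δψ = 0.6507, d_rh = R√(Δφ²+q²Δλ²) = 7858.9 km
Excess = 7858.9 − 7346.2 = 512.7 ≈ 513 km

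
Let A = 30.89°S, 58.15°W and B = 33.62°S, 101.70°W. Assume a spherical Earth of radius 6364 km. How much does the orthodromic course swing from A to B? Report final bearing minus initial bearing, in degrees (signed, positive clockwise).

+24.1°

At departure: θ₁ = atan2(sin Δλ cos φ₂, cos φ₁ sin φ₂ − sin φ₁ cos φ₂ cos Δλ) = 253.93°
At arrival: θ₂ = atan2(sin Δλ cos φ₁, −cos φ₂ sin φ₁ + sin φ₂ cos φ₁ cos Δλ) = 278.00°
Δθ = θ₂ − θ₁ = +24.1°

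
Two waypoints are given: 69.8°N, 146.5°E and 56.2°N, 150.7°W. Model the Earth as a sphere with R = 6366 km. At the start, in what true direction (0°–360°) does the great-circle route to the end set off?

θ = atan2( sin Δλ·cos φ₂ ,  cos φ₁ sin φ₂ − sin φ₁ cos φ₂ cos Δλ )
  = atan2(+0.4948, +0.0483) = 84.42°

84.4°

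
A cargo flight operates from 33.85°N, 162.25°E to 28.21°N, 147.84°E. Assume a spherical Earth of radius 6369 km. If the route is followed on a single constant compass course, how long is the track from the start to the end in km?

Δψ = ln[tan(π/4+φ₂/2)/tan(π/4+φ₁/2)] = -0.1150;  Δφ = -0.0984 rad,  Δλ = -0.2515 rad
q = Δφ/Δψ = 0.8563
d = R·√(Δφ² + q²Δλ²) = 6369·0.23679 = 1508 km

1508 km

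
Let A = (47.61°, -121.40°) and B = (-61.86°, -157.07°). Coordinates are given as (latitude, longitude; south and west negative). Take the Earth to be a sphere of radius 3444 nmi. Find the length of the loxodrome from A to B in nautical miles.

6811 nmi

Δψ = ln[tan(π/4+φ₂/2)/tan(π/4+φ₁/2)] = -2.3311;  Δφ = -1.9106 rad,  Δλ = -0.6226 rad
q = Δφ/Δψ = 0.8196
d = R·√(Δφ² + q²Δλ²) = 3444·1.97757 = 6811 nmi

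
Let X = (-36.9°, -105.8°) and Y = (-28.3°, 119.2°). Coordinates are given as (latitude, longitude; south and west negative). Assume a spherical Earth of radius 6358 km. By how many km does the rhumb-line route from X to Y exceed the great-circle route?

1282 km

Great circle: cos σ = sin φ₁ sin φ₂ + cos φ₁ cos φ₂ cos Δλ,  σ = 1.7857 rad → d_gc = 11353.3 km
Rhumb line: Δψ = +0.1785, q = Δφ/Δψ = 0.8410, d_rh = R√(Δφ²+q²Δλ²) = 12635.0 km
Excess = 12635.0 − 11353.3 = 1281.7 ≈ 1282 km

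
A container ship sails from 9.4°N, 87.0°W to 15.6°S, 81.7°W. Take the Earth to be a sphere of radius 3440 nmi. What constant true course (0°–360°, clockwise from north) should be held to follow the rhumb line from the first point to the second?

Meridional parts: M(φ₁)=+0.1648, M(φ₂)=-0.2757 → ΔM = -0.4405;  Δλ = +0.0925 rad
tan C = Δλ / ΔM = -0.2100 → C = 168.14°

168.1°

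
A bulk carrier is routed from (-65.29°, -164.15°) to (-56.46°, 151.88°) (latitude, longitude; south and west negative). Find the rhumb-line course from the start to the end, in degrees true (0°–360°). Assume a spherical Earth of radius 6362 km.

Meridional parts: M(φ₁)=-1.5185, M(φ₂)=-1.1995 → ΔM = +0.3190;  Δλ = -0.7674 rad
tan C = Δλ / ΔM = -2.4057 → C = 292.57°

292.6°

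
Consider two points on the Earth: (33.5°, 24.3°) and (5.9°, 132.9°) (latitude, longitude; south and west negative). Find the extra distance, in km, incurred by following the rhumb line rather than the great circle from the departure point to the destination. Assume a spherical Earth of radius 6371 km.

300 km

Great circle: cos σ = sin φ₁ sin φ₂ + cos φ₁ cos φ₂ cos Δλ,  σ = 1.7802 rad → d_gc = 11341.4 km
Rhumb line: Δψ = -0.5180, q = Δφ/Δψ = 0.9299, d_rh = R√(Δφ²+q²Δλ²) = 11641.5 km
Excess = 11641.5 − 11341.4 = 300.1 ≈ 300 km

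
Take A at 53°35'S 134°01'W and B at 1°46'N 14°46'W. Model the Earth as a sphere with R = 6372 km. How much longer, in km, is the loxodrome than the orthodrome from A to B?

Great circle: cos σ = sin φ₁ sin φ₂ + cos φ₁ cos φ₂ cos Δλ,  σ = 1.8910 rad → d_gc = 12049.3 km
Rhumb line: Δψ = +1.1427, q = Δφ/Δψ = 0.8454, d_rh = R√(Δφ²+q²Δλ²) = 12790.4 km
Excess = 12790.4 − 12049.3 = 741.1 ≈ 741 km

741 km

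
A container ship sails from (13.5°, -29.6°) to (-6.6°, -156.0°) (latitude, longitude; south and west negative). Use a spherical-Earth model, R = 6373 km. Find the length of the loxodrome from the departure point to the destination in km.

Δψ = ln[tan(π/4+φ₂/2)/tan(π/4+φ₁/2)] = -0.3533;  Δφ = -0.3508 rad,  Δλ = -2.2061 rad
q = Δφ/Δψ = 0.9930
d = R·√(Δφ² + q²Δλ²) = 6373·2.21860 = 14139 km

14139 km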